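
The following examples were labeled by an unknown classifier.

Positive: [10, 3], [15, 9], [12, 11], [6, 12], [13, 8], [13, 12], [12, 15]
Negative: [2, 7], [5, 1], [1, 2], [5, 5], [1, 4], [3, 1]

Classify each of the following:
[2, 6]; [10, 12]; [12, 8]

The simplest hypothesis consistent with all the labels is: sum ≥ 13.

Negative, Positive, Positive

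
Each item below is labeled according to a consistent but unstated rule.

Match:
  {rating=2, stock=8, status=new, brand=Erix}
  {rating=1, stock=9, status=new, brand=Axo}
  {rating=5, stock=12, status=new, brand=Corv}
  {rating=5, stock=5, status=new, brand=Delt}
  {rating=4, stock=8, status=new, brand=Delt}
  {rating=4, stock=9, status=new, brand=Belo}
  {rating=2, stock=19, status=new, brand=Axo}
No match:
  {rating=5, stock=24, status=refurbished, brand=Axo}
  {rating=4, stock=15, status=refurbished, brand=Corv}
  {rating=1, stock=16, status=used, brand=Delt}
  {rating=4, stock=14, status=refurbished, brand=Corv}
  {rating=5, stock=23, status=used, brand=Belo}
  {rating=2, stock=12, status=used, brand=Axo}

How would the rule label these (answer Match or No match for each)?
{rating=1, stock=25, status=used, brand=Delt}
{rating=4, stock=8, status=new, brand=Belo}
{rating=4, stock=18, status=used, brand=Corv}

Every 'Match' example satisfies: status is new. None of the 'No match' examples do.
{rating=1, stock=25, status=used, brand=Delt} — status is used, hence No match.
{rating=4, stock=8, status=new, brand=Belo} — status is new, hence Match.
{rating=4, stock=18, status=used, brand=Corv} — status is used, hence No match.

No match, Match, No match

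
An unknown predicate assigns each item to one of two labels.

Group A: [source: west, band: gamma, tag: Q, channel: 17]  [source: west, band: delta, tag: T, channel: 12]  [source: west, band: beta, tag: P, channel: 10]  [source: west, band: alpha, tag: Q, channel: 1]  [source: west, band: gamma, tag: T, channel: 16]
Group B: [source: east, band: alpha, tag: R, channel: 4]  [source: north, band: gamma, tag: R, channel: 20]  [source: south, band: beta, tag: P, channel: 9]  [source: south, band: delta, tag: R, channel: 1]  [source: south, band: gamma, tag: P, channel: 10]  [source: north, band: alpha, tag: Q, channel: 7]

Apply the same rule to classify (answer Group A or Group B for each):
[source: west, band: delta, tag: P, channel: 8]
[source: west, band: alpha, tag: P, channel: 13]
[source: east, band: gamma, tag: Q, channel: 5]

Group A, Group A, Group B

The rule appears to be: source is west.
[source: west, band: delta, tag: P, channel: 8] — source is west, hence Group A. [source: west, band: alpha, tag: P, channel: 13] — source is west, hence Group A. [source: east, band: gamma, tag: Q, channel: 5] — source is east, hence Group B.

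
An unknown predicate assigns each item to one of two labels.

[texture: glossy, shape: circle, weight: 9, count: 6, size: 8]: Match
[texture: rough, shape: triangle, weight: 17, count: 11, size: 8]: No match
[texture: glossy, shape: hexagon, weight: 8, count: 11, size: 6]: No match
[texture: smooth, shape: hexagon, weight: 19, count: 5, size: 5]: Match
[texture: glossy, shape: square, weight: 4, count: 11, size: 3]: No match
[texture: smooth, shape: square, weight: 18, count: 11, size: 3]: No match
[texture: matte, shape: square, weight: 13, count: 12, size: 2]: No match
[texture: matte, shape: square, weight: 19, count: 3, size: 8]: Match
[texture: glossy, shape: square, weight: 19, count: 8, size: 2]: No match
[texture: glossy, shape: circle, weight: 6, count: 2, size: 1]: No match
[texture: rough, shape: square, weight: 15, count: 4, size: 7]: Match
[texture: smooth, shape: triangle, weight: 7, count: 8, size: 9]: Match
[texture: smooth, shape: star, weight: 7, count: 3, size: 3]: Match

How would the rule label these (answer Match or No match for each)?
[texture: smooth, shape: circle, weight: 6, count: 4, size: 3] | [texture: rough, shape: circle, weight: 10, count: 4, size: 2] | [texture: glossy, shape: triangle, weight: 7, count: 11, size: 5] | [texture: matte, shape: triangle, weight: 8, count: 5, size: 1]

Match, No match, No match, No match

The classifier is using: size ≥ 3 AND count ≤ 8.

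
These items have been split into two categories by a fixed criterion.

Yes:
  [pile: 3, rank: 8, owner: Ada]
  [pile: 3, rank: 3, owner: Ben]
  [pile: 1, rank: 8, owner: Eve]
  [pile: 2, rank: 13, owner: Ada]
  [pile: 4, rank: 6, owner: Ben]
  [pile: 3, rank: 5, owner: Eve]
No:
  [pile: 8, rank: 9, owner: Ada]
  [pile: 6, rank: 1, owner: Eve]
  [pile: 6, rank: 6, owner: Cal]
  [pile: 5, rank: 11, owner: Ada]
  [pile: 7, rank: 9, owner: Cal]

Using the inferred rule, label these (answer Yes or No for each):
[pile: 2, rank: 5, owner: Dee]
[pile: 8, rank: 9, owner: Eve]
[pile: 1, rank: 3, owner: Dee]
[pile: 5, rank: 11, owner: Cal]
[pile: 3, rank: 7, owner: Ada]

The classifier is using: pile ≤ 4.
[pile: 2, rank: 5, owner: Dee]: Yes (pile = 2). [pile: 8, rank: 9, owner: Eve]: No (pile = 8). [pile: 1, rank: 3, owner: Dee]: Yes (pile = 1). [pile: 5, rank: 11, owner: Cal]: No (pile = 5). [pile: 3, rank: 7, owner: Ada]: Yes (pile = 3).

Yes, No, Yes, No, Yes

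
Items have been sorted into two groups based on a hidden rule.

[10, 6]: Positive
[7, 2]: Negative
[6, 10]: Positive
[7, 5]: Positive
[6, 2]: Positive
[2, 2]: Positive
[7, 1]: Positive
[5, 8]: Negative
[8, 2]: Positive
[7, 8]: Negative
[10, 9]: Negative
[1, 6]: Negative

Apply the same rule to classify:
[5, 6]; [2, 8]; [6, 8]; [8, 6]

Negative, Positive, Positive, Positive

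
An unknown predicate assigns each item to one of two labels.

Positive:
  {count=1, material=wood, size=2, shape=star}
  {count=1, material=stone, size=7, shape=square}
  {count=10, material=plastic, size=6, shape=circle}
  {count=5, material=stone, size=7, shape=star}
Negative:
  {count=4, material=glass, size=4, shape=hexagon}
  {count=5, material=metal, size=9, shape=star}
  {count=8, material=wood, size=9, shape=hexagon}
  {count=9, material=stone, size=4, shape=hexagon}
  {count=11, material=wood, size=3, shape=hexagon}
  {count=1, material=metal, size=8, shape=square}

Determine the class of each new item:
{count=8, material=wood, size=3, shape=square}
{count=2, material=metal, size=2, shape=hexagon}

All 'Positive' examples share one property — shape is not hexagon AND size ≤ 7 — and every 'Negative' example lacks it.
{count=8, material=wood, size=3, shape=square} → shape is square, size = 3 → Positive. {count=2, material=metal, size=2, shape=hexagon} → shape is hexagon, size = 2 → Negative.

Positive, Negative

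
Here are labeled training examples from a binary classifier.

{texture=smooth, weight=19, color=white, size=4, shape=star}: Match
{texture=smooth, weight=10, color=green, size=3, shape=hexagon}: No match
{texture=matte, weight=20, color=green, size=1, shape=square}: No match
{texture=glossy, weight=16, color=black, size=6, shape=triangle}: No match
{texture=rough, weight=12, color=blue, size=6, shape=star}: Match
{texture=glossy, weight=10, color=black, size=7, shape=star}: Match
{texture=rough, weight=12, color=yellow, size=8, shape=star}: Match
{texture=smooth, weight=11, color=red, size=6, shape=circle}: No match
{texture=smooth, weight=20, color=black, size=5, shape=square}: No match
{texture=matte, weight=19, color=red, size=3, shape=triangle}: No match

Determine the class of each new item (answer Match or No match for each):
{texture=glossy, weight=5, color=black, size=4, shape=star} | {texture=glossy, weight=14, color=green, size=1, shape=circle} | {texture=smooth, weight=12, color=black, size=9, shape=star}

Comparing the two groups points to one rule — shape is star.
{texture=glossy, weight=5, color=black, size=4, shape=star} → shape is star → Match. {texture=glossy, weight=14, color=green, size=1, shape=circle} → shape is circle → No match. {texture=smooth, weight=12, color=black, size=9, shape=star} → shape is star → Match.

Match, No match, Match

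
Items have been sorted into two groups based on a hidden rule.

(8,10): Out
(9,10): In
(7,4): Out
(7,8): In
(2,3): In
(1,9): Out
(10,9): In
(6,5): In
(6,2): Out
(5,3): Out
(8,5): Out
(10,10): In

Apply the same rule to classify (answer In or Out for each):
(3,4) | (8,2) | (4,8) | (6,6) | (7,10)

Every 'In' example satisfies: |first − second| ≤ 1. None of the 'Out' examples do.
(3,4): |3−4| = 1 — has this property, so In.
(8,2): |8−2| = 6 — lacks this property, so Out.
(4,8): |4−8| = 4 — lacks this property, so Out.
(6,6): |6−6| = 0 — has this property, so In.
(7,10): |7−10| = 3 — lacks this property, so Out.

In, Out, Out, In, Out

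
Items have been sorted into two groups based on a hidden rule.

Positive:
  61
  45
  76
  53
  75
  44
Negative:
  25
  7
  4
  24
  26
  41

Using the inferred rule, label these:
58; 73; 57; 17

Positive, Positive, Positive, Negative

Rule: at least 44. This holds for each 'Positive' example and fails for each 'Negative' one.
Positive: 58, since 58 ≥ 44. Positive: 73, since 73 ≥ 44. Positive: 57, since 57 ≥ 44. Negative: 17, since 17 < 44.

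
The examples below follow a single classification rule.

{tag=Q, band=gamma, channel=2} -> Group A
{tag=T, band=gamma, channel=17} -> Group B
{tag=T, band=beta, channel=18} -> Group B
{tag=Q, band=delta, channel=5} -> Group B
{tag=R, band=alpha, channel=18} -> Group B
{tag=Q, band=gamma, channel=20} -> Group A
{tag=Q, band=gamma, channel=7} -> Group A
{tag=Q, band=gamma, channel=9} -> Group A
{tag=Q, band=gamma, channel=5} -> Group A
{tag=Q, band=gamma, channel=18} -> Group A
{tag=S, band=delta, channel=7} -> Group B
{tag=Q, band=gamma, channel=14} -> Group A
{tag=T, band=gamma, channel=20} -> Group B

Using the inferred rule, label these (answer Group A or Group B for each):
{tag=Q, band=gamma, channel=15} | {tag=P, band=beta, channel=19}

One predicate separates the groups cleanly: tag is Q AND band is gamma.
{tag=Q, band=gamma, channel=15} — tag is Q, band is gamma, hence Group A. {tag=P, band=beta, channel=19} — tag is P, band is beta, hence Group B.

Group A, Group B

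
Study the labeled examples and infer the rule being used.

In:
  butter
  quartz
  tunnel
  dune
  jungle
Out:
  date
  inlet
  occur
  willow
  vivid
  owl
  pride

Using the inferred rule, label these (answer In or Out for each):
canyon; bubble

The distinguishing property — even length AND contains 'u' — holds for all the 'In' cases and none of the 'Out' cases.
canyon — length 6, no 'u', hence Out. bubble — length 6, has 'u', hence In.

Out, In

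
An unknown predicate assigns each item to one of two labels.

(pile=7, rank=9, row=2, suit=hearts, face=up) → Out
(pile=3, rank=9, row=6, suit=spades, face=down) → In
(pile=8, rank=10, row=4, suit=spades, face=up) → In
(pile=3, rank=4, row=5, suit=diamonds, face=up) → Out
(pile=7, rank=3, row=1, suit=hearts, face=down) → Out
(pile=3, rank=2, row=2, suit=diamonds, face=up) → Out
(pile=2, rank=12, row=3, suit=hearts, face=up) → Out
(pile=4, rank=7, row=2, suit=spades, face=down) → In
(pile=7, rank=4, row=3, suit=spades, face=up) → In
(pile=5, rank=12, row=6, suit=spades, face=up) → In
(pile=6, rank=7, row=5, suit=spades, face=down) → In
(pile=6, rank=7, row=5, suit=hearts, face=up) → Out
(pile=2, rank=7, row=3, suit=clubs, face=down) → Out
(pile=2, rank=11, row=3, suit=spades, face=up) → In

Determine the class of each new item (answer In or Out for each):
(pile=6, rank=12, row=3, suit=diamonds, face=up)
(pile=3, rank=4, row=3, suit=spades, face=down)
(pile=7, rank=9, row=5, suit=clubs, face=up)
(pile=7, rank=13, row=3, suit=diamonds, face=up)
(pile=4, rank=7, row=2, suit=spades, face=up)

Every 'In' example satisfies: suit is spades. None of the 'Out' examples do.
(pile=6, rank=12, row=3, suit=diamonds, face=up) — suit is diamonds, hence Out. (pile=3, rank=4, row=3, suit=spades, face=down) — suit is spades, hence In. (pile=7, rank=9, row=5, suit=clubs, face=up) — suit is clubs, hence Out. (pile=7, rank=13, row=3, suit=diamonds, face=up) — suit is diamonds, hence Out. (pile=4, rank=7, row=2, suit=spades, face=up) — suit is spades, hence In.

Out, In, Out, Out, In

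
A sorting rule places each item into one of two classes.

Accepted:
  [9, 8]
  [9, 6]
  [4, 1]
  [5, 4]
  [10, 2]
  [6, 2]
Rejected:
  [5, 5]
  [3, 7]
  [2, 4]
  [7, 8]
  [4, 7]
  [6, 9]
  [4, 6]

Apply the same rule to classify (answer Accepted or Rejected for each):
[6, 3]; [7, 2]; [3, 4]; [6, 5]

Accepted, Accepted, Rejected, Accepted

One predicate separates the groups cleanly: first > second.
[6, 3]: Accepted (6 > 3). [7, 2]: Accepted (7 > 2). [3, 4]: Rejected (3 < 4). [6, 5]: Accepted (6 > 5).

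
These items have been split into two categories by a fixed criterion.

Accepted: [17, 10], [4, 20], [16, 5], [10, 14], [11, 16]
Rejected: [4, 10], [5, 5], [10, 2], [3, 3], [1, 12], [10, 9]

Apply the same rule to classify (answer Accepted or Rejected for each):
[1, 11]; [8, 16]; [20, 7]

Rejected, Accepted, Accepted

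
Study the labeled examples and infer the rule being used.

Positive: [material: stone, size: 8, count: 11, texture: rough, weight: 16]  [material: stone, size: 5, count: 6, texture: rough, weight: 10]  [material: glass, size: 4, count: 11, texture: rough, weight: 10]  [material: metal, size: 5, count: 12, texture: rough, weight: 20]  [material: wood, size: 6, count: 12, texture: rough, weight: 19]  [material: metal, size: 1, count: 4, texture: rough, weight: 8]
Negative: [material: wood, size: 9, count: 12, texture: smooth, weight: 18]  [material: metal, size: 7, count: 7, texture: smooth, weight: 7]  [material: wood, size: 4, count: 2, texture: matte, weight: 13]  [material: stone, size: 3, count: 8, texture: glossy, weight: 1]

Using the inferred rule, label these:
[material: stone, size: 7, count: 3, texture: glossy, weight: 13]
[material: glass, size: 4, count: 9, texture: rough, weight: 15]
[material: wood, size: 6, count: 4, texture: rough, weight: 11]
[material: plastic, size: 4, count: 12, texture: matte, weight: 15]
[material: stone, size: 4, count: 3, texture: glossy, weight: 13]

Every 'Positive' example satisfies: texture is rough. None of the 'Negative' examples do.
[material: stone, size: 7, count: 3, texture: glossy, weight: 13]: texture is glossy — does not satisfy this, so Negative.
[material: glass, size: 4, count: 9, texture: rough, weight: 15]: texture is rough — fits, so Positive.
[material: wood, size: 6, count: 4, texture: rough, weight: 11]: texture is rough — fits, so Positive.
[material: plastic, size: 4, count: 12, texture: matte, weight: 15]: texture is matte — does not satisfy this, so Negative.
[material: stone, size: 4, count: 3, texture: glossy, weight: 13]: texture is glossy — does not satisfy this, so Negative.

Negative, Positive, Positive, Negative, Negative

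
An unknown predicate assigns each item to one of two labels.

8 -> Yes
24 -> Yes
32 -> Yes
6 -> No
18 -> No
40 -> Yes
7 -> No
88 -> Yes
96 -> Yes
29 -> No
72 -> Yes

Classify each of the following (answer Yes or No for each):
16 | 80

Yes, Yes

'Yes' ⟺ multiple of 4.
16: 16 = 4·4, checks out → Yes. 80: 80 = 4·20, checks out → Yes.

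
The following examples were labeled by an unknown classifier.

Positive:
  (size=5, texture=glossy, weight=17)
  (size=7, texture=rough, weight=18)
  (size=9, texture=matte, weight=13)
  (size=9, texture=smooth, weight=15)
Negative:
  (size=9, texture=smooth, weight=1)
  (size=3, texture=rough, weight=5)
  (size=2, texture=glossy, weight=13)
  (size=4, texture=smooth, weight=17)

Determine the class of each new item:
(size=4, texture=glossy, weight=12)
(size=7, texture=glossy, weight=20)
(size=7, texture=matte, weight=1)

The rule appears to be: weight ≥ 5 AND size ≥ 5.

Negative, Positive, Negative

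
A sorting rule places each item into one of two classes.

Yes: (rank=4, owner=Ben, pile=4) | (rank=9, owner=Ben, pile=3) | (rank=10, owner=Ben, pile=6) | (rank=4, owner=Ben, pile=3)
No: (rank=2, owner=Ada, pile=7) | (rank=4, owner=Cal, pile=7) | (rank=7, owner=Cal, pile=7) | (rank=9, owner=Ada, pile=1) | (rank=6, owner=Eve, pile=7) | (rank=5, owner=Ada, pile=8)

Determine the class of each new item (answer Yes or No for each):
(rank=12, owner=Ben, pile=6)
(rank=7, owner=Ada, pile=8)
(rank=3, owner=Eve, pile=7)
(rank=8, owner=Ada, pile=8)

Yes, No, No, No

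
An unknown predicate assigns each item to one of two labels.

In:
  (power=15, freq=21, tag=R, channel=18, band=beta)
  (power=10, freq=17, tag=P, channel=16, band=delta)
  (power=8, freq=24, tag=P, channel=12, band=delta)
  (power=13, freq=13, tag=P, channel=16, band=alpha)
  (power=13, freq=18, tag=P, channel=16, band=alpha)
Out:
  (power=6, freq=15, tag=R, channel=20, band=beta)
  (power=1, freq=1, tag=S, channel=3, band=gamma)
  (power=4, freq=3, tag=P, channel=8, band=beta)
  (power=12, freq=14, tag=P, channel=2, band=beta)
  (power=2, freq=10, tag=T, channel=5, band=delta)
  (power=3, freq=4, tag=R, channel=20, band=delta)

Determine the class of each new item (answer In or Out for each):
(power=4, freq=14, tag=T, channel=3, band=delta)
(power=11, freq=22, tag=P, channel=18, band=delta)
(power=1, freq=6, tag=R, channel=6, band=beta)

Out, In, Out

The distinguishing property — channel ≥ 3 AND power ≥ 8 — holds for all the 'In' cases and none of the 'Out' cases.
(power=4, freq=14, tag=T, channel=3, band=delta): channel = 3, power = 4, lacks this property → Out. (power=11, freq=22, tag=P, channel=18, band=delta): channel = 18, power = 11, checks out → In. (power=1, freq=6, tag=R, channel=6, band=beta): channel = 6, power = 1, lacks this property → Out.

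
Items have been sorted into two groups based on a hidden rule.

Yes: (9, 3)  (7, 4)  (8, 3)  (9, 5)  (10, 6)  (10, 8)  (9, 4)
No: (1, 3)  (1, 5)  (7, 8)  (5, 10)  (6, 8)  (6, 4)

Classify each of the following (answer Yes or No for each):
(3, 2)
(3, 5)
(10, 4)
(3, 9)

One predicate separates the groups cleanly: first > second AND sum ≥ 11.

No, No, Yes, No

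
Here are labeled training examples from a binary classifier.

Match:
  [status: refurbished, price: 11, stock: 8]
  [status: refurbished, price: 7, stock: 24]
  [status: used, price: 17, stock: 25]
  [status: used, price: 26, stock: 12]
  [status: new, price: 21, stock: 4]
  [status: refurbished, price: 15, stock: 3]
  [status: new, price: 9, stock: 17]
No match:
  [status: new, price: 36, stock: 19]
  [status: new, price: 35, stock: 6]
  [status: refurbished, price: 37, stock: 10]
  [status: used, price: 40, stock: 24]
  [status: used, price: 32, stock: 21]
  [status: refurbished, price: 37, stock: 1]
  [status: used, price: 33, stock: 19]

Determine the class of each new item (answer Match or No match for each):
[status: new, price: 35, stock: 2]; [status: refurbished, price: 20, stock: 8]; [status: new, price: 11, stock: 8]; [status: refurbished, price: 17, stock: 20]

No match, Match, Match, Match

The distinguishing property — price ≤ 26 — holds for all the 'Match' cases and none of the 'No match' cases.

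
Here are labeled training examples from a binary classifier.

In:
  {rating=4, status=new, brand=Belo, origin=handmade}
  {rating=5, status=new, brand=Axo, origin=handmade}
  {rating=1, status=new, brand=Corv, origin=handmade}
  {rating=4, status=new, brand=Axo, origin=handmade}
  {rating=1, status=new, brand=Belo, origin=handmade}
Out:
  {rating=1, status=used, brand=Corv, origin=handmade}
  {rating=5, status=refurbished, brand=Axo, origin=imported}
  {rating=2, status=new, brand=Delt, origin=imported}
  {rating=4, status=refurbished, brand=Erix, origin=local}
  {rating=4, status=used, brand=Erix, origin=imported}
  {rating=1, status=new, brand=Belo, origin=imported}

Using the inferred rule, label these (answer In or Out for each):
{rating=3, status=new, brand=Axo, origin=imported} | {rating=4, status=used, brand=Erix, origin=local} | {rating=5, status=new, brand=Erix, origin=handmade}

All 'In' examples share one property — status is new AND origin is handmade — and every 'Out' example lacks it.
{rating=3, status=new, brand=Axo, origin=imported}: status is new, origin is imported — doesn't qualify, so Out.
{rating=4, status=used, brand=Erix, origin=local}: status is used, origin is local — doesn't qualify, so Out.
{rating=5, status=new, brand=Erix, origin=handmade}: status is new, origin is handmade — passes, so In.

Out, Out, In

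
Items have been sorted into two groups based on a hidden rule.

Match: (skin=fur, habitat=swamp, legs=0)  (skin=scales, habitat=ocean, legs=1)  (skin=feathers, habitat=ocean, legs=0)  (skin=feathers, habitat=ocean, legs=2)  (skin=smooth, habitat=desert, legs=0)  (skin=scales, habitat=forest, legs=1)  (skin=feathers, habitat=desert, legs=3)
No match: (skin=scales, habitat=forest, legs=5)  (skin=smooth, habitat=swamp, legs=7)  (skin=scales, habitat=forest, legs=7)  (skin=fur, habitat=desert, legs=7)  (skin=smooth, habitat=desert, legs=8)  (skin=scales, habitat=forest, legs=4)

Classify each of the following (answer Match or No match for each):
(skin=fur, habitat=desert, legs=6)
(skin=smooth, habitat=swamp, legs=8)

No match, No match

The common property of the 'Match' items is: legs ≤ 3. No 'No match' item has it.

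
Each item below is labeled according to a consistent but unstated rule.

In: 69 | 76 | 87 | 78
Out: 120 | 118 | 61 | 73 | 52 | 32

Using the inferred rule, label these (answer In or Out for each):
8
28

Out, Out

The classifier is using: digit sum ≥ 11.
8 — digit sum 8, hence Out.
28 — digit sum 2+8 = 10, hence Out.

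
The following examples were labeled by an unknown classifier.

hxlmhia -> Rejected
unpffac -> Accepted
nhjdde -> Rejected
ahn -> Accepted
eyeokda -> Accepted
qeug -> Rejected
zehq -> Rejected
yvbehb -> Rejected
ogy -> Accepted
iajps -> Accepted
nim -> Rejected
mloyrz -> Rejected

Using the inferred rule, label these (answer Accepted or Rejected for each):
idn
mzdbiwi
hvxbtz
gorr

Accepted, Rejected, Rejected, Rejected

The common property of the 'Accepted' items is: starts with a vowel. No 'Rejected' item has it.
idn: starts with 'i' — has this property, so Accepted.
mzdbiwi: starts with 'm' — lacks this property, so Rejected.
hvxbtz: starts with 'h' — lacks this property, so Rejected.
gorr: starts with 'g' — lacks this property, so Rejected.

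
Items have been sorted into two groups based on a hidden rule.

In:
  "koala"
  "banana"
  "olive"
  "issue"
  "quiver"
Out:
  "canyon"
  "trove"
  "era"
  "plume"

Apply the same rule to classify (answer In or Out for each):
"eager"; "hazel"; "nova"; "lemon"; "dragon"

All 'In' examples share one property — has ≥ 3 vowels — and every 'Out' example lacks it.
"eager": 3 vowels, checks out → In. "hazel": 2 vowels, does not pass → Out. "nova": 2 vowels, does not pass → Out. "lemon": 2 vowels, does not pass → Out. "dragon": 2 vowels, does not pass → Out.

In, Out, Out, Out, Out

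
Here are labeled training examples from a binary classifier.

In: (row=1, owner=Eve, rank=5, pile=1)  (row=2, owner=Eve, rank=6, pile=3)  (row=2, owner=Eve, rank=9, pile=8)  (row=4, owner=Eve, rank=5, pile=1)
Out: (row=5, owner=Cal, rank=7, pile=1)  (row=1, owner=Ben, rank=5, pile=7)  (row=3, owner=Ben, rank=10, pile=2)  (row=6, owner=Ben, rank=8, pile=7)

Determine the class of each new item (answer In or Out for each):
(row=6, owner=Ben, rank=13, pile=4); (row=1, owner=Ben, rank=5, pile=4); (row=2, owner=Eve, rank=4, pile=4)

Out, Out, In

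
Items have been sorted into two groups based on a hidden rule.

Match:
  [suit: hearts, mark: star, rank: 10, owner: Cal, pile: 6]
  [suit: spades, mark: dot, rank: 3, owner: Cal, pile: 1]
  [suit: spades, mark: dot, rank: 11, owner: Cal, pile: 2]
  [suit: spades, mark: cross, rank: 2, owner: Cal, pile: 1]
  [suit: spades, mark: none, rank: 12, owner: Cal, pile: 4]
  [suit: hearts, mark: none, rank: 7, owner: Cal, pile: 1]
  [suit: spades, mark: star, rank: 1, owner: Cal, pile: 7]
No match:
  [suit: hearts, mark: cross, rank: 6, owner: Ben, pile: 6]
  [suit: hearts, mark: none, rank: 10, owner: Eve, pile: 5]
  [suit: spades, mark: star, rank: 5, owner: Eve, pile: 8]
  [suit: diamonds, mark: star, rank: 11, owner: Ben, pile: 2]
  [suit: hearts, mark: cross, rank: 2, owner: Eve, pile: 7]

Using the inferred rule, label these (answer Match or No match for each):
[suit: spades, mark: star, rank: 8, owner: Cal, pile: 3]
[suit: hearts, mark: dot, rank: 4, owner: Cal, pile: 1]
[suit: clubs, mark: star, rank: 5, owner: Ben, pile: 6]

Rule: owner is Cal. This holds for each 'Match' example and fails for each 'No match' one.

Match, Match, No match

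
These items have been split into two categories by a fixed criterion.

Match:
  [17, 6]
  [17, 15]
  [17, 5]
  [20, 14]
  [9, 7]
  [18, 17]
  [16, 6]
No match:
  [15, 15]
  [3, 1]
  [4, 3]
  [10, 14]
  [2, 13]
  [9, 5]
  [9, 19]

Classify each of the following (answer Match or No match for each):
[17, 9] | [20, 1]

All 'Match' examples share one property — first > second AND sum ≥ 15 — and every 'No match' example lacks it.

Match, Match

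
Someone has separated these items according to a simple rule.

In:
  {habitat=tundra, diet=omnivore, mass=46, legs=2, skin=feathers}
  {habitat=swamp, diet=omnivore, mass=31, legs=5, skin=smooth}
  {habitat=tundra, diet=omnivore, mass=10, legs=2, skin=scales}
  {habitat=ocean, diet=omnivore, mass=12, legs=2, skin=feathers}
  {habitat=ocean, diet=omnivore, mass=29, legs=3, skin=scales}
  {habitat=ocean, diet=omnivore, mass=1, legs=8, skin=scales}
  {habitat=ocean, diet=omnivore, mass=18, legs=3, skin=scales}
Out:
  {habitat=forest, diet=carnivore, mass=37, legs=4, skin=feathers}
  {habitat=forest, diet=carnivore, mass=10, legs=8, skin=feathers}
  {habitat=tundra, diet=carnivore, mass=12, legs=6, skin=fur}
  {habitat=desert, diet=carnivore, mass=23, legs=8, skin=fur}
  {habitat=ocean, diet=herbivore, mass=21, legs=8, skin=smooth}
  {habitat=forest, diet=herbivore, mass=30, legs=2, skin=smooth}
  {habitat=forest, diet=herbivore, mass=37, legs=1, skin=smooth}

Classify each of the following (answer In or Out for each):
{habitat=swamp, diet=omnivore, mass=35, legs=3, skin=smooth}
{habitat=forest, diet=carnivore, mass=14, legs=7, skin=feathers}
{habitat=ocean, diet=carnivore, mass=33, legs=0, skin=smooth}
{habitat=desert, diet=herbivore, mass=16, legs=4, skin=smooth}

In, Out, Out, Out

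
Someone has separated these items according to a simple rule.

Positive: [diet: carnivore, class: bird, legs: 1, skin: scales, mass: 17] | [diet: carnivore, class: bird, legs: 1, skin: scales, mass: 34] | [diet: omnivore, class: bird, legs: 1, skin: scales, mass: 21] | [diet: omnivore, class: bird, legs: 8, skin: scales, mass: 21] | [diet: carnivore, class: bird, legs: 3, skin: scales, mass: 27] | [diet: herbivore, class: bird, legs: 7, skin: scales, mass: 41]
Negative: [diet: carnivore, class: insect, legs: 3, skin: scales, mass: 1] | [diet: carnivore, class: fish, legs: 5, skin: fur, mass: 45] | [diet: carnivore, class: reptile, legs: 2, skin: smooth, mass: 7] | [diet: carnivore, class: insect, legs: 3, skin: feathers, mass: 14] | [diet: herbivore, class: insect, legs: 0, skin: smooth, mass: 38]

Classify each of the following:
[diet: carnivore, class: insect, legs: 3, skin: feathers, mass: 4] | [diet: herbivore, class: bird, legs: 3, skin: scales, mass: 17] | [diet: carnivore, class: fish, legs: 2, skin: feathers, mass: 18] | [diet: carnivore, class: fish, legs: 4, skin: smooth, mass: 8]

Negative, Positive, Negative, Negative

Rule: class is bird. This holds for each 'Positive' example and fails for each 'Negative' one.
[diet: carnivore, class: insect, legs: 3, skin: feathers, mass: 4]: class is insect, fails this test → Negative. [diet: herbivore, class: bird, legs: 3, skin: scales, mass: 17]: class is bird, qualifies → Positive. [diet: carnivore, class: fish, legs: 2, skin: feathers, mass: 18]: class is fish, fails this test → Negative. [diet: carnivore, class: fish, legs: 4, skin: smooth, mass: 8]: class is fish, fails this test → Negative.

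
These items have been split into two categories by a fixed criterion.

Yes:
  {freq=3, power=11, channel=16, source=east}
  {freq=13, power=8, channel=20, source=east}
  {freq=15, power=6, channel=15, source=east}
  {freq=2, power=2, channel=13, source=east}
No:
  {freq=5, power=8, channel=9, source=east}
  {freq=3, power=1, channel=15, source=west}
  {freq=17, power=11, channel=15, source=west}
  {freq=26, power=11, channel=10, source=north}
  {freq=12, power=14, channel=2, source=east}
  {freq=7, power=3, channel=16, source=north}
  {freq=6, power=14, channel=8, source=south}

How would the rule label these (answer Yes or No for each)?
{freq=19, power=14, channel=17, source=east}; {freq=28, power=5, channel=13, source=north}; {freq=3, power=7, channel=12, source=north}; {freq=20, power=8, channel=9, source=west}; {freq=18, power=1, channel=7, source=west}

Yes, No, No, No, No

The common property of the 'Yes' items is: source is east AND channel ≥ 10. No 'No' item has it.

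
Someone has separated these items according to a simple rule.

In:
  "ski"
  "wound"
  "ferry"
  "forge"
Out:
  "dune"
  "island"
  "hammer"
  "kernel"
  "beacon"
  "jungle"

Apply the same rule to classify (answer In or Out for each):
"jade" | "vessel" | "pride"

Out, Out, In

All 'In' examples share one property — odd length — and every 'Out' example lacks it.
"jade": length 4 — does not pass, so Out. "vessel": length 6 — does not pass, so Out. "pride": length 5 — has this property, so In.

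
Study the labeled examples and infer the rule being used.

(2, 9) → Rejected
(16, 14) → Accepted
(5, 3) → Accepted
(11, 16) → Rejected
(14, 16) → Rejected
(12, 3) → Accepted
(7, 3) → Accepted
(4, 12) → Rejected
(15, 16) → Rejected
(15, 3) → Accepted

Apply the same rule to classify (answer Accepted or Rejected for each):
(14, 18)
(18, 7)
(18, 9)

Rejected, Accepted, Accepted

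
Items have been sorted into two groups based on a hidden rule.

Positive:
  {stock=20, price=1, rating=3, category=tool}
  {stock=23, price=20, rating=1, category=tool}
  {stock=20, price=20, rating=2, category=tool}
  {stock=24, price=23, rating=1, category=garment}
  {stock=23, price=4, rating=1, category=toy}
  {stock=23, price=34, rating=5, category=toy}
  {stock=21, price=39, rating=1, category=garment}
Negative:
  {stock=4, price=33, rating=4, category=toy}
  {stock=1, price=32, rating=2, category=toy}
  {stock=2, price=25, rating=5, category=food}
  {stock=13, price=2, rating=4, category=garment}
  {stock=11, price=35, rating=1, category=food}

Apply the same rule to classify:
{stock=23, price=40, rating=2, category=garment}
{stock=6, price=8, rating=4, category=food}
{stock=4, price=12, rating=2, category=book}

All 'Positive' examples share one property — stock ≥ 20 — and every 'Negative' example lacks it.
{stock=23, price=40, rating=2, category=garment}: stock = 23 — matches, so Positive. {stock=6, price=8, rating=4, category=food}: stock = 6 — fails the rule, so Negative. {stock=4, price=12, rating=2, category=book}: stock = 4 — fails the rule, so Negative.

Positive, Negative, Negative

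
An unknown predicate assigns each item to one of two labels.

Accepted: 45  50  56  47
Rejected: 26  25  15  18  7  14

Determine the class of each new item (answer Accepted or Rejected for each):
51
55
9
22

Accepted, Accepted, Rejected, Rejected

'Accepted' ⟺ at least 45.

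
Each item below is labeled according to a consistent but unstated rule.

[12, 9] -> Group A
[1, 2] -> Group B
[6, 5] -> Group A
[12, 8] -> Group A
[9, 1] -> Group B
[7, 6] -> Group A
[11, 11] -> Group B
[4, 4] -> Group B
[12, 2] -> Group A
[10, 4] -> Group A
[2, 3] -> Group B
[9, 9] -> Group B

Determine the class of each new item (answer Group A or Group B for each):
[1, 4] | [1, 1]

Group B, Group B

Rule: first > second AND sum ≥ 11. This holds for each 'Group A' example and fails for each 'Group B' one.
[1, 4] — 1 < 4, 1+4 = 5, hence Group B.
[1, 1] — 1 = 1, 1+1 = 2, hence Group B.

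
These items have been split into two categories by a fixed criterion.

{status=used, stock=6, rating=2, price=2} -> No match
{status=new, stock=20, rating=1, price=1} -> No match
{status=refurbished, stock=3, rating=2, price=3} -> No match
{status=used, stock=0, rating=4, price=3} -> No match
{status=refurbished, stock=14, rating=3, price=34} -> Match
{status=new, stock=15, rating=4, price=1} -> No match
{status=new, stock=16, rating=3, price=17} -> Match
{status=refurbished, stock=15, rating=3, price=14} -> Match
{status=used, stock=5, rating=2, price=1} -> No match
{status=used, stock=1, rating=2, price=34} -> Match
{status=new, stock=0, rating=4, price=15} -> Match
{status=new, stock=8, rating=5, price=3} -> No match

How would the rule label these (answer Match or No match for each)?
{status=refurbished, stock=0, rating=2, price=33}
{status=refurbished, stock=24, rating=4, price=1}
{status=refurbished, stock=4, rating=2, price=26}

Match, No match, Match

'Match' ⟺ price ≥ 14.
{status=refurbished, stock=0, rating=2, price=33}: price = 33 — checks out, so Match. {status=refurbished, stock=24, rating=4, price=1}: price = 1 — does not pass, so No match. {status=refurbished, stock=4, rating=2, price=26}: price = 26 — checks out, so Match.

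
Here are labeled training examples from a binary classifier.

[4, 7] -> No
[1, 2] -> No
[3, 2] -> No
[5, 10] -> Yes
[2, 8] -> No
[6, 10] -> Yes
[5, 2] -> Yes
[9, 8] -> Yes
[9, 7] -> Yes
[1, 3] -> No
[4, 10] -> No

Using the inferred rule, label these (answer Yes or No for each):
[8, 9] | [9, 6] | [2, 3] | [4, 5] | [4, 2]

'Yes' ⟺ first ≥ 5.
[8, 9]: Yes (first 8).
[9, 6]: Yes (first 9).
[2, 3]: No (first 2).
[4, 5]: No (first 4).
[4, 2]: No (first 4).

Yes, Yes, No, No, No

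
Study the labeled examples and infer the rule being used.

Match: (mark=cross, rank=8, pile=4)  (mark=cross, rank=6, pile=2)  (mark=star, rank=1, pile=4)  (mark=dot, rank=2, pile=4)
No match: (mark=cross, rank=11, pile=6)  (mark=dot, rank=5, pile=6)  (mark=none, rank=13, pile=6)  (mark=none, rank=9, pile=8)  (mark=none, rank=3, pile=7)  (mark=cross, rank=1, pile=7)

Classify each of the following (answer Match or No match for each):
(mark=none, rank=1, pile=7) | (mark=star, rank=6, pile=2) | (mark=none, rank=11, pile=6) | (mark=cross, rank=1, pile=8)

No match, Match, No match, No match

The pattern is that an item is 'Match' exactly when: pile ≤ 4.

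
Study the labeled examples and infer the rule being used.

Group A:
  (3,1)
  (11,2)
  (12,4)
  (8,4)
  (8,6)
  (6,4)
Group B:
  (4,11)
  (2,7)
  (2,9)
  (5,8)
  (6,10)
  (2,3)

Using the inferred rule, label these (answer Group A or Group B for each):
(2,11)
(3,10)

Group B, Group B

All 'Group A' examples share one property — first > second — and every 'Group B' example lacks it.
(2,11) — 2 < 11, hence Group B.
(3,10) — 3 < 10, hence Group B.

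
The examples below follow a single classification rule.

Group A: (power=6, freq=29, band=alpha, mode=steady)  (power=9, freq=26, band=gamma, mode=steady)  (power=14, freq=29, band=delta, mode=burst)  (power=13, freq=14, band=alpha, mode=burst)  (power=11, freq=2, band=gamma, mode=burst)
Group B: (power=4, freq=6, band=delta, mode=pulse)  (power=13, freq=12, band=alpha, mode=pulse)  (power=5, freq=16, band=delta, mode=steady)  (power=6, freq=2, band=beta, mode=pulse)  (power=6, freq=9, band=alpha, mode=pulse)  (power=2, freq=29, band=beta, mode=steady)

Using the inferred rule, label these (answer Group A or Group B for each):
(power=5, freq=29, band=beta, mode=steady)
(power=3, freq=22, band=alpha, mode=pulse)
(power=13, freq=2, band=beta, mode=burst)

Group B, Group B, Group A

A rule that fits every label: mode is not pulse AND power ≥ 6 — true of each 'Group A' example, false of each 'Group B' one.
(power=5, freq=29, band=beta, mode=steady): mode is steady, power = 5, does not satisfy this → Group B. (power=3, freq=22, band=alpha, mode=pulse): mode is pulse, power = 3, does not satisfy this → Group B. (power=13, freq=2, band=beta, mode=burst): mode is burst, power = 13, matches → Group A.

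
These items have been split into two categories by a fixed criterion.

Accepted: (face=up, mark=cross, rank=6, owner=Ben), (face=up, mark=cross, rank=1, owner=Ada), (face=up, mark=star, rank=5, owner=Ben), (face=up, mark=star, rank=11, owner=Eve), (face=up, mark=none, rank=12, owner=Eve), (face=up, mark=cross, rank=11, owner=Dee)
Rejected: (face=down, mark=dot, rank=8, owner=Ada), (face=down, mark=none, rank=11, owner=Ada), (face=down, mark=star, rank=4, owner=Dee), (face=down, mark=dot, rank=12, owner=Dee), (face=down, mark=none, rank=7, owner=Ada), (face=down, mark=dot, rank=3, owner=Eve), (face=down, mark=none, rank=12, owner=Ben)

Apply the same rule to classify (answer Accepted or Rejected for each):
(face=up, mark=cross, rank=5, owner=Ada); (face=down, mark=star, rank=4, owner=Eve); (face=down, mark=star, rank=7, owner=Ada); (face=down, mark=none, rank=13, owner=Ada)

The pattern is that an item is 'Accepted' exactly when: face is up.
(face=up, mark=cross, rank=5, owner=Ada) — face is up, hence Accepted. (face=down, mark=star, rank=4, owner=Eve) — face is down, hence Rejected. (face=down, mark=star, rank=7, owner=Ada) — face is down, hence Rejected. (face=down, mark=none, rank=13, owner=Ada) — face is down, hence Rejected.

Accepted, Rejected, Rejected, Rejected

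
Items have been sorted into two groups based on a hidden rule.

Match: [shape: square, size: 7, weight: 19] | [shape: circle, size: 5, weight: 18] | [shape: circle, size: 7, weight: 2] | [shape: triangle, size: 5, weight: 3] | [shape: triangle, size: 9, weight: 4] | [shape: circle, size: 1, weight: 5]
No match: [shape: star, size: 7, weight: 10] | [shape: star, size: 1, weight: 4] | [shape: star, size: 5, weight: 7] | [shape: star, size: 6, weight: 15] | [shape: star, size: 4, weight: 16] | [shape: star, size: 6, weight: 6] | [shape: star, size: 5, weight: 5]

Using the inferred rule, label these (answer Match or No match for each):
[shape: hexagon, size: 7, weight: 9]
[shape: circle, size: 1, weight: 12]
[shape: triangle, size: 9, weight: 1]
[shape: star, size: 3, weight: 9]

Match, Match, Match, No match

The pattern is that an item is 'Match' exactly when: shape is not star.
Match: [shape: hexagon, size: 7, weight: 9], since shape is hexagon. Match: [shape: circle, size: 1, weight: 12], since shape is circle. Match: [shape: triangle, size: 9, weight: 1], since shape is triangle. No match: [shape: star, size: 3, weight: 9], since shape is star.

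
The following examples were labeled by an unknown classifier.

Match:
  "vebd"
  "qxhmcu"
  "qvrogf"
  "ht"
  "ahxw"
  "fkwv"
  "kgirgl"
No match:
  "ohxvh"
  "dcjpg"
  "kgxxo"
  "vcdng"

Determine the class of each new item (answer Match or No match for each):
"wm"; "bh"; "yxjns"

A rule that fits every label: even length — true of each 'Match' example, false of each 'No match' one.
Match: "wm", since length 2.
Match: "bh", since length 2.
No match: "yxjns", since length 5.

Match, Match, No match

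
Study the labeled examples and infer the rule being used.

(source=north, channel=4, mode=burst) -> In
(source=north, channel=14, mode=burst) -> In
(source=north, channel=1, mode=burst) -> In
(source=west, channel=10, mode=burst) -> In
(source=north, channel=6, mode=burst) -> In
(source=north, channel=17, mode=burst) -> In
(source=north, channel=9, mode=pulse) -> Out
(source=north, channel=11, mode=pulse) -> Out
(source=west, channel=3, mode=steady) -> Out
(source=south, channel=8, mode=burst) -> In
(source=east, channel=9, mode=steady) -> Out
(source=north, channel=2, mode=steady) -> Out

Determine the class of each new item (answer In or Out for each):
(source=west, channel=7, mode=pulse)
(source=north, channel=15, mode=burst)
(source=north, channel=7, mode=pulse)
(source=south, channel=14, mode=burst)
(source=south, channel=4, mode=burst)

Comparing the two groups points to one rule — mode is burst.
(source=west, channel=7, mode=pulse): Out (mode is pulse). (source=north, channel=15, mode=burst): In (mode is burst). (source=north, channel=7, mode=pulse): Out (mode is pulse). (source=south, channel=14, mode=burst): In (mode is burst). (source=south, channel=4, mode=burst): In (mode is burst).

Out, In, Out, In, In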